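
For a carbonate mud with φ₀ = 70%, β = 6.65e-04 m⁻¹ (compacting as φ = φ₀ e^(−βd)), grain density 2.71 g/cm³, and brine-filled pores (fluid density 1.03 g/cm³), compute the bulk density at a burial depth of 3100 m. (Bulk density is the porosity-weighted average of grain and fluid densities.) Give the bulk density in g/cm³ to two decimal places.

Working in km (1 km = 1000 m; β in km⁻¹ = β in m⁻¹ × 1000):
Porosity at depth: φ = 0.7·exp(−0.665×3.1) = 0.7×0.1273 = 0.0891
Bulk density: ρ_b = (1−φ)ρ_g + φ·ρ_f = 0.9109×2.71 + 0.0891×1.03
       = 2.469 + 0.092 = 2.560 g/cm³

2.56 g/cm³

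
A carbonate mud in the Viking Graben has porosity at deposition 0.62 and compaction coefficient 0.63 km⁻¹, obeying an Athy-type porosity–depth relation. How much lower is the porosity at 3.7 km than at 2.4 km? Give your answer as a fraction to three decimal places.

0.076

n(2.4) = 0.62·e^(−0.63×2.4) = 0.1367
n(3.7) = 0.62·e^(−0.63×3.7) = 0.0603
Δn = 0.1367 − 0.0603 = 0.0764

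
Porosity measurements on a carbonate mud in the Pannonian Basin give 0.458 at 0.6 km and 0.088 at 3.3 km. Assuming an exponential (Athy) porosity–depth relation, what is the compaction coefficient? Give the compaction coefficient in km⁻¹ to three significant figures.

0.611 km⁻¹

Athy: φ(Z) = φ₀ e^(−cZ) ⇒ φ₁/φ₂ = e^{c(Z₂−Z₁)} ⇒ c = ln(φ₁/φ₂)/(Z₂−Z₁)
c = ln(0.458/0.088) / (3.3 − 0.6) = ln(5.205) / 2.7 = 1.6495 / 2.7 = 0.6109 km⁻¹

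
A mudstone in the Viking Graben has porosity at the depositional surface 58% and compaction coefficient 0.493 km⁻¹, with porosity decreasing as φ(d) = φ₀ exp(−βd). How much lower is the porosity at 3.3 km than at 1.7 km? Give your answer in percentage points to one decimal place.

φ(1.7) = 0.58·e^(−0.493×1.7) = 0.2509
φ(3.3) = 0.58·e^(−0.493×3.3) = 0.1140
Δφ = 0.2509 − 0.1140 = 0.1369

13.7 percentage points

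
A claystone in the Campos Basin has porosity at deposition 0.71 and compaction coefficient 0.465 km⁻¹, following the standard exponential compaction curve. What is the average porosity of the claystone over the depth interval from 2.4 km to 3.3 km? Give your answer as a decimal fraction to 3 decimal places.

0.190

⟨n⟩ = (1/(z₂−z₁)) ∫ n₀ e^(−kz) dz = n₀·(e^(−k·z₁) − e^(−k·z₂)) / (k·(z₂−z₁))
e^(−0.465×2.4) = 0.3276; e^(−0.465×3.3) = 0.2156
⟨n⟩ = 0.71 × (0.3276 − 0.2156) / (0.465 × 0.9) = 0.71 × 0.2677 = 0.1901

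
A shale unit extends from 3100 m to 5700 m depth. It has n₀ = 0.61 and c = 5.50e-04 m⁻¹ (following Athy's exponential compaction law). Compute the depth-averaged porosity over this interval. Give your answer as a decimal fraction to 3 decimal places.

Working in km (1 km = 1000 m; c in km⁻¹ = c in m⁻¹ × 1000):
⟨n⟩ = (1/(z₂−z₁)) ∫ n₀ e^(−cz) dz = n₀·(e^(−c·z₁) − e^(−c·z₂)) / (c·(z₂−z₁))
e^(−0.55×3.1) = 0.1818; e^(−0.55×5.7) = 0.0435
⟨n⟩ = 0.61 × (0.1818 − 0.0435) / (0.55 × 2.6) = 0.61 × 0.0967 = 0.0590

0.059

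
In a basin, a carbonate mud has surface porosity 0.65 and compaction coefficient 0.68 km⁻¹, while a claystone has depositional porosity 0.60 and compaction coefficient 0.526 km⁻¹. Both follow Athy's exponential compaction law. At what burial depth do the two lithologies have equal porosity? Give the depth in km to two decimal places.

0.52 km

Set φ₀ₐ e^(−kₐd) = φ₀ᵦ e^(−kᵦd) ⇒ ln(φ₀ₐ/φ₀ᵦ) = (kₐ − kᵦ)·d
d = ln(0.65/0.6) / (0.68 − 0.526) = 0.0800 / 0.154 = 0.520 km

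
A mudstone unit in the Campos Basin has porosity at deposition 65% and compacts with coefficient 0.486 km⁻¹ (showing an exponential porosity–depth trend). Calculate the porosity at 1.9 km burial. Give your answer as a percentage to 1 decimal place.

25.8%

phi = phi₀·exp(−k·Z) = 0.65 × exp(−0.486 × 1.9) = 0.65 × exp(−0.9234)
  = 0.65 × 0.3972 = 0.2582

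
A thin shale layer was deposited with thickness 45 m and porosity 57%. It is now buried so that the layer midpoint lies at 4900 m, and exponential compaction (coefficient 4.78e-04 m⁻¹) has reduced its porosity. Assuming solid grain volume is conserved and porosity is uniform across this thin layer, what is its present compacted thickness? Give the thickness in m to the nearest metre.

Working in km (1 km = 1000 m; c in km⁻¹ = c in m⁻¹ × 1000):
Porosity at 4.9 km: n = 0.57·exp(−0.478×4.9) = 0.0548
Solid-volume conservation: h(1−n) = h₀(1−n₀) ⇒ h = h₀·(1−n₀)/(1−n)
h = 0.045 × (1 − 0.57)/(1 − 0.0548) = 0.045 × 0.4549 = 0.0205 km

20 m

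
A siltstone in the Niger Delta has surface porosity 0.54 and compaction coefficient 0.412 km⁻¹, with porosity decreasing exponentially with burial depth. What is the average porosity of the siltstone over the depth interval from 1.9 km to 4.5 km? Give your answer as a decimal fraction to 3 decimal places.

⟨φ⟩ = (1/(Z₂−Z₁)) ∫ φ₀ e^(−cZ) dZ = φ₀·(e^(−c·Z₁) − e^(−c·Z₂)) / (c·(Z₂−Z₁))
e^(−0.412×1.9) = 0.4571; e^(−0.412×4.5) = 0.1566
⟨φ⟩ = 0.54 × (0.4571 − 0.1566) / (0.412 × 2.6) = 0.54 × 0.2805 = 0.1515

0.151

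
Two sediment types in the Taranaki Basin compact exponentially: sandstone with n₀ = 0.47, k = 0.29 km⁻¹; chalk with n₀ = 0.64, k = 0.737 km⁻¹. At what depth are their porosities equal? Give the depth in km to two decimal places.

0.69 km

Set n₀ₐ e^(−kₐZ) = n₀ᵦ e^(−kᵦZ) ⇒ ln(n₀ₐ/n₀ᵦ) = (kₐ − kᵦ)·Z
Z = ln(0.47/0.64) / (0.29 − 0.737) = -0.3087 / -0.447 = 0.691 km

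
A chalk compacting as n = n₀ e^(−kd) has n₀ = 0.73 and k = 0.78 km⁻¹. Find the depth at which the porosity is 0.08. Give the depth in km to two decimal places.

Invert Athy's law: d = ln(n₀/n) / k
d = ln(0.73/0.08) / 0.78 = ln(9.125) / 0.78 = 2.2110 / 0.78 = 2.835 km

2.83 km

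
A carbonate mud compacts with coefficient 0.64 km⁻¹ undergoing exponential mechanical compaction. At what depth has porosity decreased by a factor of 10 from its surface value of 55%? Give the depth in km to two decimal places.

phi/phi₀ = 1/10 ⇒ exp(−c·Z) = 1/10 ⇒ Z = ln(10) / c
Z = 2.3026 / 0.64 = 3.598 km

3.60 km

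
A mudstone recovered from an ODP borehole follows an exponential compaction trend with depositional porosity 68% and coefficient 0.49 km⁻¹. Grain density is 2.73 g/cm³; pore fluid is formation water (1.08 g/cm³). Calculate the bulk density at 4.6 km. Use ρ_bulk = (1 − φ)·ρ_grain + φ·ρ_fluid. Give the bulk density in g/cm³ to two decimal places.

Porosity at depth: φ = 0.68·exp(−0.49×4.6) = 0.68×0.1050 = 0.0714
Bulk density: ρ_b = (1−φ)ρ_g + φ·ρ_f = 0.9286×2.73 + 0.0714×1.08
       = 2.535 + 0.077 = 2.612 g/cm³

2.61 g/cm³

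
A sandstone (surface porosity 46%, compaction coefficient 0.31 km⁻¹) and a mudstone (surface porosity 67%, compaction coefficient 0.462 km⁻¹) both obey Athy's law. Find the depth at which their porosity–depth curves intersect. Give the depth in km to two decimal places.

Set φ₀ₐ e^(−βₐz) = φ₀ᵦ e^(−βᵦz) ⇒ ln(φ₀ₐ/φ₀ᵦ) = (βₐ − βᵦ)·z
z = ln(0.46/0.67) / (0.31 − 0.462) = -0.3761 / -0.152 = 2.474 km

2.47 km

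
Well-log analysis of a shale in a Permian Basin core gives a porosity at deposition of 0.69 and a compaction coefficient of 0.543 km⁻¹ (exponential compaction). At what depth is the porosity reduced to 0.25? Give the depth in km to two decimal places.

1.87 km

Invert Athy's law: Z = ln(φ₀/φ) / β
Z = ln(0.69/0.25) / 0.543 = ln(2.76) / 0.543 = 1.0152 / 0.543 = 1.870 km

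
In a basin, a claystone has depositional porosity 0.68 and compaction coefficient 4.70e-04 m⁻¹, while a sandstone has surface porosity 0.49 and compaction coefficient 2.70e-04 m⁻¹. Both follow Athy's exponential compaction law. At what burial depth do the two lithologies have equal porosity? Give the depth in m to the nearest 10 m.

1640 m

Working in km (1 km = 1000 m; c in km⁻¹ = c in m⁻¹ × 1000):
Set n₀ₐ e^(−cₐZ) = n₀ᵦ e^(−cᵦZ) ⇒ ln(n₀ₐ/n₀ᵦ) = (cₐ − cᵦ)·Z
Z = ln(0.68/0.49) / (0.47 − 0.27) = 0.3277 / 0.2 = 1.638 km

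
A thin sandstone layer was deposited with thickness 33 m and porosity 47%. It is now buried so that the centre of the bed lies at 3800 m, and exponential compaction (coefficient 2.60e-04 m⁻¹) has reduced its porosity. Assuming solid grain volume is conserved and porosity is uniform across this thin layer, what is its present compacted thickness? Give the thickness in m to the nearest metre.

Working in km (1 km = 1000 m; k in km⁻¹ = k in m⁻¹ × 1000):
Porosity at 3.8 km: n = 0.47·exp(−0.26×3.8) = 0.1750
Solid-volume conservation: h(1−n) = h₀(1−n₀) ⇒ h = h₀·(1−n₀)/(1−n)
h = 0.033 × (1 − 0.47)/(1 − 0.1750) = 0.033 × 0.6424 = 0.0212 km

21 m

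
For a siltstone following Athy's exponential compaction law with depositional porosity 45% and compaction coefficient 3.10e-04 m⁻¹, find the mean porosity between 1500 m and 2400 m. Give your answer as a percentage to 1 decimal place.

24.7%

Working in km (1 km = 1000 m; k in km⁻¹ = k in m⁻¹ × 1000):
⟨φ⟩ = (1/(Z₂−Z₁)) ∫ φ₀ e^(−kZ) dZ = φ₀·(e^(−k·Z₁) − e^(−k·Z₂)) / (k·(Z₂−Z₁))
e^(−0.31×1.5) = 0.6281; e^(−0.31×2.4) = 0.4752
⟨φ⟩ = 0.45 × (0.6281 − 0.4752) / (0.31 × 0.9) = 0.45 × 0.5481 = 0.2467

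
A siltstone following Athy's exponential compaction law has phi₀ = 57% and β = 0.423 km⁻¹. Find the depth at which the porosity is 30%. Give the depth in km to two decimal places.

1.52 km

Invert Athy's law: Z = ln(phi₀/phi) / β
Z = ln(0.57/0.3) / 0.423 = ln(1.9) / 0.423 = 0.6419 / 0.423 = 1.517 km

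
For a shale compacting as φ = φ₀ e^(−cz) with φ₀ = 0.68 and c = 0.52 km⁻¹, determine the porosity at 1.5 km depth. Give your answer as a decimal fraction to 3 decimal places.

φ = φ₀·exp(−c·z) = 0.68 × exp(−0.52 × 1.5) = 0.68 × exp(−0.78)
  = 0.68 × 0.4584 = 0.3117

0.312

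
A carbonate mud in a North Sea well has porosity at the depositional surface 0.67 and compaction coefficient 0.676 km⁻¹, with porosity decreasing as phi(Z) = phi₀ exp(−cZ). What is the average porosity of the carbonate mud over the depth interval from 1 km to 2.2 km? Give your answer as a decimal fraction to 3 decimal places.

0.233

⟨phi⟩ = (1/(Z₂−Z₁)) ∫ phi₀ e^(−cZ) dZ = phi₀·(e^(−c·Z₁) − e^(−c·Z₂)) / (c·(Z₂−Z₁))
e^(−0.676×1) = 0.5086; e^(−0.676×2.2) = 0.2260
⟨phi⟩ = 0.67 × (0.5086 − 0.2260) / (0.676 × 1.2) = 0.67 × 0.3484 = 0.2334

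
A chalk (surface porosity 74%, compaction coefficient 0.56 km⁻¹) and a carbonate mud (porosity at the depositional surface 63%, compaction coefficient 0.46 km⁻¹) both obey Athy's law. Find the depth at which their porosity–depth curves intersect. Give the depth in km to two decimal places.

Set phi₀ₐ e^(−cₐz) = phi₀ᵦ e^(−cᵦz) ⇒ ln(phi₀ₐ/phi₀ᵦ) = (cₐ − cᵦ)·z
z = ln(0.74/0.63) / (0.56 − 0.46) = 0.1609 / 0.1 = 1.609 km

1.61 km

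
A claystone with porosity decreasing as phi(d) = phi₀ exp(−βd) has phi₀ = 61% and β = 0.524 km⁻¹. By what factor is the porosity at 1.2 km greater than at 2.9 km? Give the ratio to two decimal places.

2.44

phi(d₁)/phi(d₂) = e^(−β·d₁)/e^(−β·d₂) = e^{β(d₂−d₁)}
= exp(0.524 × 1.7) = exp(0.8908) = 2.4371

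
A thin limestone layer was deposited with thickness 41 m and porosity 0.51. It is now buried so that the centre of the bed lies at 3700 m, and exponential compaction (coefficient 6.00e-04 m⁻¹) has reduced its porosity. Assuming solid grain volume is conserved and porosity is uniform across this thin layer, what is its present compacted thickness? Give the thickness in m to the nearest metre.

21 m

Working in km (1 km = 1000 m; k in km⁻¹ = k in m⁻¹ × 1000):
Porosity at 3.7 km: φ = 0.51·exp(−0.6×3.7) = 0.0554
Solid-volume conservation: h(1−φ) = h₀(1−φ₀) ⇒ h = h₀·(1−φ₀)/(1−φ)
h = 0.041 × (1 − 0.51)/(1 − 0.0554) = 0.041 × 0.5187 = 0.0213 km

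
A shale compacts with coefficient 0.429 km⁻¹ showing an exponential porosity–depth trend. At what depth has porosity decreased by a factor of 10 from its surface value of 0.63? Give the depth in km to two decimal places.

5.37 km

n/n₀ = 1/10 ⇒ exp(−k·Z) = 1/10 ⇒ Z = ln(10) / k
Z = 2.3026 / 0.429 = 5.367 km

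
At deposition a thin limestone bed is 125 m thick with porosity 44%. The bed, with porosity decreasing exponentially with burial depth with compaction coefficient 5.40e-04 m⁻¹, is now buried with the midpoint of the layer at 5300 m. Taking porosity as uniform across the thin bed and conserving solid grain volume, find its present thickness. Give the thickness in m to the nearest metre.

72 m

Working in km (1 km = 1000 m; β in km⁻¹ = β in m⁻¹ × 1000):
Porosity at 5.3 km: phi = 0.44·exp(−0.54×5.3) = 0.0251
Solid-volume conservation: h(1−phi) = h₀(1−phi₀) ⇒ h = h₀·(1−phi₀)/(1−phi)
h = 0.125 × (1 − 0.44)/(1 − 0.0251) = 0.125 × 0.5744 = 0.0718 km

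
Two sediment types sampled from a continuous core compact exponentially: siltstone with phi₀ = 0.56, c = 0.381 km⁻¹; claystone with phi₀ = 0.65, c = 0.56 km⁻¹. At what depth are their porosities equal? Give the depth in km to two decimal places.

Set phi₀ₐ e^(−cₐZ) = phi₀ᵦ e^(−cᵦZ) ⇒ ln(phi₀ₐ/phi₀ᵦ) = (cₐ − cᵦ)·Z
Z = ln(0.56/0.65) / (0.381 − 0.56) = -0.1490 / -0.179 = 0.833 km

0.83 km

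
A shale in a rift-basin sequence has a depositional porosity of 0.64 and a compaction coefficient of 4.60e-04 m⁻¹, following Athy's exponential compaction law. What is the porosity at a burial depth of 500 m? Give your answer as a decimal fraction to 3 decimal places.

Working in km (1 km = 1000 m; k in km⁻¹ = k in m⁻¹ × 1000):
n = n₀·exp(−k·z) = 0.64 × exp(−0.46 × 0.5) = 0.64 × exp(−0.23)
  = 0.64 × 0.7945 = 0.5085

0.509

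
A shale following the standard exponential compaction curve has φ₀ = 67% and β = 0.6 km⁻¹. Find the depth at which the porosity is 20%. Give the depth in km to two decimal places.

2.01 km

Invert Athy's law: d = ln(φ₀/φ) / β
d = ln(0.67/0.2) / 0.6 = ln(3.35) / 0.6 = 1.2090 / 0.6 = 2.015 km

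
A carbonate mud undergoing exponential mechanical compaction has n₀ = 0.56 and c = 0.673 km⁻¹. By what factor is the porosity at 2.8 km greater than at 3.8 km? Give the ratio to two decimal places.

n(Z₁)/n(Z₂) = e^(−c·Z₁)/e^(−c·Z₂) = e^{c(Z₂−Z₁)}
= exp(0.673 × 1) = exp(0.673) = 1.9601

1.96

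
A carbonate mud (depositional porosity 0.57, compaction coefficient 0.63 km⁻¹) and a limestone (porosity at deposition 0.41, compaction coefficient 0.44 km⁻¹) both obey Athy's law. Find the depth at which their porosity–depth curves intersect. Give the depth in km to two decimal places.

Set n₀ₐ e^(−kₐd) = n₀ᵦ e^(−kᵦd) ⇒ ln(n₀ₐ/n₀ᵦ) = (kₐ − kᵦ)·d
d = ln(0.57/0.41) / (0.63 − 0.44) = 0.3295 / 0.19 = 1.734 km

1.73 km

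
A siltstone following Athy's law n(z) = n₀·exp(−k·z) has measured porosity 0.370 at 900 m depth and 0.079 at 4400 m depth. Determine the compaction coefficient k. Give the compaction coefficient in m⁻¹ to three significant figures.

0.000441 m⁻¹

Working in km (1 km = 1000 m; k in km⁻¹ = k in m⁻¹ × 1000):
Athy: n(z) = n₀ e^(−kz) ⇒ n₁/n₂ = e^{k(z₂−z₁)} ⇒ k = ln(n₁/n₂)/(z₂−z₁)
k = ln(0.37/0.079) / (4.4 − 0.9) = ln(4.684) / 3.5 = 1.5441 / 3.5 = 0.4412 km⁻¹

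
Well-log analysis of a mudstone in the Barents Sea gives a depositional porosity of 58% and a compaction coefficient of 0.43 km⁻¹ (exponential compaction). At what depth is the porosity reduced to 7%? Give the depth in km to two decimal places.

4.92 km

Invert Athy's law: z = ln(phi₀/phi) / c
z = ln(0.58/0.07) / 0.43 = ln(8.286) / 0.43 = 2.1145 / 0.43 = 4.918 km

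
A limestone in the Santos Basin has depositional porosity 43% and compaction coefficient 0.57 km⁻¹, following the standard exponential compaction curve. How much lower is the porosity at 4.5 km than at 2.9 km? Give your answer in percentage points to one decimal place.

4.9 percentage points

n(2.9) = 0.43·e^(−0.57×2.9) = 0.0823
n(4.5) = 0.43·e^(−0.57×4.5) = 0.0331
Δn = 0.0823 − 0.0331 = 0.0493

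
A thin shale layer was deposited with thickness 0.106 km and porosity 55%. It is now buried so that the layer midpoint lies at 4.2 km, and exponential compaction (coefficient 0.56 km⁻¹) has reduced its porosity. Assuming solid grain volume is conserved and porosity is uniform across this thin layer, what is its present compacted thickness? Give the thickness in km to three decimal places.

Porosity at 4.2 km: phi = 0.55·exp(−0.56×4.2) = 0.0523
Solid-volume conservation: h(1−phi) = h₀(1−phi₀) ⇒ h = h₀·(1−phi₀)/(1−phi)
h = 0.106 × (1 − 0.55)/(1 − 0.0523) = 0.106 × 0.4749 = 0.0503 km

0.050 km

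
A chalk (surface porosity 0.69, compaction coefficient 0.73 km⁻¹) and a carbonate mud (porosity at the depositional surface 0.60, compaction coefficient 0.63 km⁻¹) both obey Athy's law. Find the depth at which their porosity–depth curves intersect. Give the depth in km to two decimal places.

1.40 km

Set φ₀ₐ e^(−βₐZ) = φ₀ᵦ e^(−βᵦZ) ⇒ ln(φ₀ₐ/φ₀ᵦ) = (βₐ − βᵦ)·Z
Z = ln(0.69/0.6) / (0.73 − 0.63) = 0.1398 / 0.1 = 1.398 km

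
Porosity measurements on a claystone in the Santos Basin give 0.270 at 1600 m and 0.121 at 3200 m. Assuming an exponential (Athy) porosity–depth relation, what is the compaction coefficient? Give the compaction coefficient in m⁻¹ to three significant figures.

0.000502 m⁻¹

Working in km (1 km = 1000 m; c in km⁻¹ = c in m⁻¹ × 1000):
Athy: phi(z) = phi₀ e^(−cz) ⇒ phi₁/phi₂ = e^{c(z₂−z₁)} ⇒ c = ln(phi₁/phi₂)/(z₂−z₁)
c = ln(0.27/0.121) / (3.2 − 1.6) = ln(2.231) / 1.6 = 0.8026 / 1.6 = 0.5016 km⁻¹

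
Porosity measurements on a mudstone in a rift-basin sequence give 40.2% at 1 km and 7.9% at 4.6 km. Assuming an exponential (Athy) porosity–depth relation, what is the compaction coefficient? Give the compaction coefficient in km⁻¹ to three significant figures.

0.452 km⁻¹

Athy: φ(d) = φ₀ e^(−kd) ⇒ φ₁/φ₂ = e^{k(d₂−d₁)} ⇒ k = ln(φ₁/φ₂)/(d₂−d₁)
k = ln(0.402/0.079) / (4.6 − 1) = ln(5.089) / 3.6 = 1.6270 / 3.6 = 0.4519 km⁻¹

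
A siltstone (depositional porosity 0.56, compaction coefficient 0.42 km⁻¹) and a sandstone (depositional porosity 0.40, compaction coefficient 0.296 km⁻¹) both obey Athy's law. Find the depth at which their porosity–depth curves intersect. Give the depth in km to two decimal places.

2.71 km

Set phi₀ₐ e^(−cₐZ) = phi₀ᵦ e^(−cᵦZ) ⇒ ln(phi₀ₐ/phi₀ᵦ) = (cₐ − cᵦ)·Z
Z = ln(0.56/0.4) / (0.42 − 0.296) = 0.3365 / 0.124 = 2.713 km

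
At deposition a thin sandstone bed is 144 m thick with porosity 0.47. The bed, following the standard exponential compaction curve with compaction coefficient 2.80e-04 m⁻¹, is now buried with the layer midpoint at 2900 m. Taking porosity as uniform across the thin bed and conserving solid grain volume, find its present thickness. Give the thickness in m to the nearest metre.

Working in km (1 km = 1000 m; β in km⁻¹ = β in m⁻¹ × 1000):
Porosity at 2.9 km: phi = 0.47·exp(−0.28×2.9) = 0.2087
Solid-volume conservation: h(1−phi) = h₀(1−phi₀) ⇒ h = h₀·(1−phi₀)/(1−phi)
h = 0.144 × (1 − 0.47)/(1 − 0.2087) = 0.144 × 0.6698 = 0.0964 km

96 m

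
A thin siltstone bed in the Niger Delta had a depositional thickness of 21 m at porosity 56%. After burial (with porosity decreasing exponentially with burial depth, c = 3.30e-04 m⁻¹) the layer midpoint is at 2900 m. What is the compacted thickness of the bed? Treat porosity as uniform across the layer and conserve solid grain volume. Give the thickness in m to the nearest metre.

Working in km (1 km = 1000 m; c in km⁻¹ = c in m⁻¹ × 1000):
Porosity at 2.9 km: φ = 0.56·exp(−0.33×2.9) = 0.2151
Solid-volume conservation: h(1−φ) = h₀(1−φ₀) ⇒ h = h₀·(1−φ₀)/(1−φ)
h = 0.021 × (1 − 0.56)/(1 − 0.2151) = 0.021 × 0.5606 = 0.0118 km

12 m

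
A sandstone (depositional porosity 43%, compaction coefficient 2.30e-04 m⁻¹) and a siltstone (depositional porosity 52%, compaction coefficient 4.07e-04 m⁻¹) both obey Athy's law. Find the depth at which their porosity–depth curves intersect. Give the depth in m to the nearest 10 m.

Working in km (1 km = 1000 m; k in km⁻¹ = k in m⁻¹ × 1000):
Set n₀ₐ e^(−kₐd) = n₀ᵦ e^(−kᵦd) ⇒ ln(n₀ₐ/n₀ᵦ) = (kₐ − kᵦ)·d
d = ln(0.43/0.52) / (0.23 − 0.407) = -0.1900 / -0.177 = 1.074 km

1070 m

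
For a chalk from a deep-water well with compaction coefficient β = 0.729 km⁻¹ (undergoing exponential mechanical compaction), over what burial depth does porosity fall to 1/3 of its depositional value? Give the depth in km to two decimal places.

φ/φ₀ = 1/3 ⇒ exp(−β·z) = 1/3 ⇒ z = ln(3) / β
z = 1.0986 / 0.729 = 1.507 km

1.51 km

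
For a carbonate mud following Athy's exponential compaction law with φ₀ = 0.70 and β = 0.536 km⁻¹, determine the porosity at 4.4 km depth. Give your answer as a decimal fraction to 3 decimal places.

0.066

φ = φ₀·exp(−β·d) = 0.7 × exp(−0.536 × 4.4) = 0.7 × exp(−2.358)
  = 0.7 × 0.0946 = 0.0662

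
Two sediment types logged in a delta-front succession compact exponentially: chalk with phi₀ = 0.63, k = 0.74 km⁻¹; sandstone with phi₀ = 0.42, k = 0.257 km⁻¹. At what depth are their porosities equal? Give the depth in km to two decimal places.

Set phi₀ₐ e^(−kₐd) = phi₀ᵦ e^(−kᵦd) ⇒ ln(phi₀ₐ/phi₀ᵦ) = (kₐ − kᵦ)·d
d = ln(0.63/0.42) / (0.74 − 0.257) = 0.4055 / 0.483 = 0.839 km

0.84 km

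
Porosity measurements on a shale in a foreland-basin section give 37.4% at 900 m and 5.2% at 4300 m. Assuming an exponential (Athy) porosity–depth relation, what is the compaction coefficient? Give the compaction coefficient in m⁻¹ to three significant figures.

Working in km (1 km = 1000 m; β in km⁻¹ = β in m⁻¹ × 1000):
Athy: φ(z) = φ₀ e^(−βz) ⇒ φ₁/φ₂ = e^{β(z₂−z₁)} ⇒ β = ln(φ₁/φ₂)/(z₂−z₁)
β = ln(0.374/0.052) / (4.3 − 0.9) = ln(7.192) / 3.4 = 1.9730 / 3.4 = 0.5803 km⁻¹

0.000580 m⁻¹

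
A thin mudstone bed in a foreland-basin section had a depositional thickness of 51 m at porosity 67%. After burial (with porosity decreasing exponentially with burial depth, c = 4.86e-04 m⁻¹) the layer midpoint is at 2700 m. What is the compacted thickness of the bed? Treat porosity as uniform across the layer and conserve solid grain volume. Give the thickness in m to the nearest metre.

Working in km (1 km = 1000 m; c in km⁻¹ = c in m⁻¹ × 1000):
Porosity at 2.7 km: n = 0.67·exp(−0.486×2.7) = 0.1804
Solid-volume conservation: h(1−n) = h₀(1−n₀) ⇒ h = h₀·(1−n₀)/(1−n)
h = 0.051 × (1 − 0.67)/(1 − 0.1804) = 0.051 × 0.4026 = 0.0205 km

21 m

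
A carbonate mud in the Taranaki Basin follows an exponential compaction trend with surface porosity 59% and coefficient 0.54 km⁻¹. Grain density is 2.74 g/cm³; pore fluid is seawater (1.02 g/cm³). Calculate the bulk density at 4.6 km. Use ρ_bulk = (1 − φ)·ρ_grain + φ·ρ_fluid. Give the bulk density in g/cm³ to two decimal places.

2.66 g/cm³

Porosity at depth: φ = 0.59·exp(−0.54×4.6) = 0.59×0.0834 = 0.0492
Bulk density: ρ_b = (1−φ)ρ_g + φ·ρ_f = 0.9508×2.74 + 0.0492×1.02
       = 2.605 + 0.050 = 2.655 g/cm³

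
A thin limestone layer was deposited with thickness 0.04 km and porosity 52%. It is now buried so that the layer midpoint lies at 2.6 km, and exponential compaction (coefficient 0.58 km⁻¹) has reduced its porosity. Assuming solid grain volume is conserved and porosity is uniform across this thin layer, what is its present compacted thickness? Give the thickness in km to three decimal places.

0.022 km

Porosity at 2.6 km: phi = 0.52·exp(−0.58×2.6) = 0.1151
Solid-volume conservation: h(1−phi) = h₀(1−phi₀) ⇒ h = h₀·(1−phi₀)/(1−phi)
h = 0.04 × (1 − 0.52)/(1 − 0.1151) = 0.04 × 0.5424 = 0.0217 km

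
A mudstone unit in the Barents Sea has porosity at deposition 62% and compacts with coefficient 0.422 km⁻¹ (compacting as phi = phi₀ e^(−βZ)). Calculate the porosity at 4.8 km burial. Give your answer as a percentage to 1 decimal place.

phi = phi₀·exp(−β·Z) = 0.62 × exp(−0.422 × 4.8) = 0.62 × exp(−2.026)
  = 0.62 × 0.1319 = 0.0818

8.2%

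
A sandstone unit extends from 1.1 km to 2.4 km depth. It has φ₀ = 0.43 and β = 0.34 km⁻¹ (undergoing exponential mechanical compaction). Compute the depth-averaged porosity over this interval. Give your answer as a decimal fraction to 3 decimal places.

⟨φ⟩ = (1/(d₂−d₁)) ∫ φ₀ e^(−βd) dd = φ₀·(e^(−β·d₁) − e^(−β·d₂)) / (β·(d₂−d₁))
e^(−0.34×1.1) = 0.6880; e^(−0.34×2.4) = 0.4422
⟨φ⟩ = 0.43 × (0.6880 − 0.4422) / (0.34 × 1.3) = 0.43 × 0.5561 = 0.2391

0.239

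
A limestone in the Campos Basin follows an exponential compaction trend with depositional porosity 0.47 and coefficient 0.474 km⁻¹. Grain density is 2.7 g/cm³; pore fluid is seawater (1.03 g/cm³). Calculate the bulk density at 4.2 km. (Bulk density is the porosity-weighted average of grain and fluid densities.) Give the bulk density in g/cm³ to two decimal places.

2.59 g/cm³

Porosity at depth: phi = 0.47·exp(−0.474×4.2) = 0.47×0.1366 = 0.0642
Bulk density: ρ_b = (1−phi)ρ_g + phi·ρ_f = 0.9358×2.7 + 0.0642×1.03
       = 2.527 + 0.066 = 2.593 g/cm³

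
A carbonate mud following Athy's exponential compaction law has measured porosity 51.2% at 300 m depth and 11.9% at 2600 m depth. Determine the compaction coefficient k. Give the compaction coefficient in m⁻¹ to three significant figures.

Working in km (1 km = 1000 m; k in km⁻¹ = k in m⁻¹ × 1000):
Athy: φ(z) = φ₀ e^(−kz) ⇒ φ₁/φ₂ = e^{k(z₂−z₁)} ⇒ k = ln(φ₁/φ₂)/(z₂−z₁)
k = ln(0.512/0.119) / (2.6 − 0.3) = ln(4.303) / 2.3 = 1.4592 / 2.3 = 0.6344 km⁻¹

0.000634 m⁻¹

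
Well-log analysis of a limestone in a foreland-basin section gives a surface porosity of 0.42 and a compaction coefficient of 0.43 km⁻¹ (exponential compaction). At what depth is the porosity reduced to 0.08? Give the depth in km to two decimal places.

Invert Athy's law: z = ln(φ₀/φ) / k
z = ln(0.42/0.08) / 0.43 = ln(5.25) / 0.43 = 1.6582 / 0.43 = 3.856 km

3.86 km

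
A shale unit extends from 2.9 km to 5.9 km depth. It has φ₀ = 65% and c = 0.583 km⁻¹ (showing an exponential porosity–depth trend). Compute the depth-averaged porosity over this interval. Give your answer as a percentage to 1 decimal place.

⟨φ⟩ = (1/(d₂−d₁)) ∫ φ₀ e^(−cd) dd = φ₀·(e^(−c·d₁) − e^(−c·d₂)) / (c·(d₂−d₁))
e^(−0.583×2.9) = 0.1844; e^(−0.583×5.9) = 0.0321
⟨φ⟩ = 0.65 × (0.1844 − 0.0321) / (0.583 × 3) = 0.65 × 0.0871 = 0.0566

5.7%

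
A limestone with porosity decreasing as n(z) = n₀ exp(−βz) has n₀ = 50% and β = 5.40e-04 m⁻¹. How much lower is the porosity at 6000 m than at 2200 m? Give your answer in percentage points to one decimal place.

13.3 percentage points

Working in km (1 km = 1000 m; β in km⁻¹ = β in m⁻¹ × 1000):
n(2.2) = 0.5·e^(−0.54×2.2) = 0.1524
n(6) = 0.5·e^(−0.54×6) = 0.0196
Δn = 0.1524 − 0.0196 = 0.1328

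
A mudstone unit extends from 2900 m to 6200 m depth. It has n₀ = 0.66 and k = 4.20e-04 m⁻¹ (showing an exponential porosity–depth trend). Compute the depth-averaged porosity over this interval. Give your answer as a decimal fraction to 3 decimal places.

0.106

Working in km (1 km = 1000 m; k in km⁻¹ = k in m⁻¹ × 1000):
⟨n⟩ = (1/(Z₂−Z₁)) ∫ n₀ e^(−kZ) dZ = n₀·(e^(−k·Z₁) − e^(−k·Z₂)) / (k·(Z₂−Z₁))
e^(−0.42×2.9) = 0.2958; e^(−0.42×6.2) = 0.0740
⟨n⟩ = 0.66 × (0.2958 − 0.0740) / (0.42 × 3.3) = 0.66 × 0.1601 = 0.1056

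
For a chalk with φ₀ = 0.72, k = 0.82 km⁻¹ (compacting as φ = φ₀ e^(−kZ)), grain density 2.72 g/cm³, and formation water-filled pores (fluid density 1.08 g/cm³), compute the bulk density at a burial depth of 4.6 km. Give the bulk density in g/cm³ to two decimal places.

2.69 g/cm³

Porosity at depth: φ = 0.72·exp(−0.82×4.6) = 0.72×0.0230 = 0.0166
Bulk density: ρ_b = (1−φ)ρ_g + φ·ρ_f = 0.9834×2.72 + 0.0166×1.08
       = 2.675 + 0.018 = 2.693 g/cm³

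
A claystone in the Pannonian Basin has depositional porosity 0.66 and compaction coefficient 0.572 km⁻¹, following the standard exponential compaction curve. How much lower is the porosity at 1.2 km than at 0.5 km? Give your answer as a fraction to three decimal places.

n(0.5) = 0.66·e^(−0.572×0.5) = 0.4958
n(1.2) = 0.66·e^(−0.572×1.2) = 0.3322
Δn = 0.4958 − 0.3322 = 0.1636

0.164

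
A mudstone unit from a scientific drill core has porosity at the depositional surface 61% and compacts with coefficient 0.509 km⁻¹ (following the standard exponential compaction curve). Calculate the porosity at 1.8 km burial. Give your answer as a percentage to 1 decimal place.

φ = φ₀·exp(−k·z) = 0.61 × exp(−0.509 × 1.8) = 0.61 × exp(−0.9162)
  = 0.61 × 0.4000 = 0.2440

24.4%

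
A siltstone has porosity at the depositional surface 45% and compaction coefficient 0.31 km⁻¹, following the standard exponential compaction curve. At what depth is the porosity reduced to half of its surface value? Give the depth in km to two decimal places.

φ/φ₀ = 1/2 ⇒ exp(−β·d) = 1/2 ⇒ d = ln(2) / β
d = 0.6931 / 0.31 = 2.236 km

2.24 km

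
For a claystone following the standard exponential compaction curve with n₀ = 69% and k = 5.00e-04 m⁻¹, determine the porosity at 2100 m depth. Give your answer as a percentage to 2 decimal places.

24.15%

Working in km (1 km = 1000 m; k in km⁻¹ = k in m⁻¹ × 1000):
n = n₀·exp(−k·d) = 0.69 × exp(−0.5 × 2.1) = 0.69 × exp(−1.05)
  = 0.69 × 0.3499 = 0.2415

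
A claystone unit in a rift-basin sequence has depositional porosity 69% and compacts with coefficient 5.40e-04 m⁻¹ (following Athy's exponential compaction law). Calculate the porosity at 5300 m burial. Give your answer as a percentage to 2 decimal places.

3.94%

Working in km (1 km = 1000 m; β in km⁻¹ = β in m⁻¹ × 1000):
φ = φ₀·exp(−β·Z) = 0.69 × exp(−0.54 × 5.3) = 0.69 × exp(−2.862)
  = 0.69 × 0.0572 = 0.0394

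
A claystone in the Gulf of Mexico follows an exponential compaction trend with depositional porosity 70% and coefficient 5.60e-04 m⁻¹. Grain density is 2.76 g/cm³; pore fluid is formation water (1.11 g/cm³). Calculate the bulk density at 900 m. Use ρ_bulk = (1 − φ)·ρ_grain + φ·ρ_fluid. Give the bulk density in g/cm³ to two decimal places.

2.06 g/cm³

Working in km (1 km = 1000 m; k in km⁻¹ = k in m⁻¹ × 1000):
Porosity at depth: n = 0.7·exp(−0.56×0.9) = 0.7×0.6041 = 0.4229
Bulk density: ρ_b = (1−n)ρ_g + n·ρ_f = 0.5771×2.76 + 0.4229×1.11
       = 1.593 + 0.469 = 2.062 g/cm³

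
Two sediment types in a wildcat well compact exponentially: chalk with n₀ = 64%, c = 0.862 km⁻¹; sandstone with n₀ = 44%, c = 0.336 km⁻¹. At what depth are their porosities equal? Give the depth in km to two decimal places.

0.71 km

Set n₀ₐ e^(−cₐd) = n₀ᵦ e^(−cᵦd) ⇒ ln(n₀ₐ/n₀ᵦ) = (cₐ − cᵦ)·d
d = ln(0.64/0.44) / (0.862 − 0.336) = 0.3747 / 0.526 = 0.712 km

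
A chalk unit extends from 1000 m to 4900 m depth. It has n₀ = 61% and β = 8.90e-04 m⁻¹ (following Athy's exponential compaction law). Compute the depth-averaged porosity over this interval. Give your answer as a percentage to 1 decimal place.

7.0%

Working in km (1 km = 1000 m; β in km⁻¹ = β in m⁻¹ × 1000):
⟨n⟩ = (1/(z₂−z₁)) ∫ n₀ e^(−βz) dz = n₀·(e^(−β·z₁) − e^(−β·z₂)) / (β·(z₂−z₁))
e^(−0.89×1) = 0.4107; e^(−0.89×4.9) = 0.0128
⟨n⟩ = 0.61 × (0.4107 − 0.0128) / (0.89 × 3.9) = 0.61 × 0.1146 = 0.0699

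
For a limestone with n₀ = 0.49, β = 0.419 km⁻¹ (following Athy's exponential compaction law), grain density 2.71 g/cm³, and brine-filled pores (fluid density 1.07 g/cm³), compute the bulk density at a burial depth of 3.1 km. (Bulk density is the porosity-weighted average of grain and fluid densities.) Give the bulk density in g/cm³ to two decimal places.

2.49 g/cm³

Porosity at depth: n = 0.49·exp(−0.419×3.1) = 0.49×0.2728 = 0.1337
Bulk density: ρ_b = (1−n)ρ_g + n·ρ_f = 0.8663×2.71 + 0.1337×1.07
       = 2.348 + 0.143 = 2.491 g/cm³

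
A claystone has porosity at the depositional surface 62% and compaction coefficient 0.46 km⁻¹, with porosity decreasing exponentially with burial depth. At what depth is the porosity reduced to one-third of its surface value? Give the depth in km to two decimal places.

n/n₀ = 1/3 ⇒ exp(−k·d) = 1/3 ⇒ d = ln(3) / k
d = 1.0986 / 0.46 = 2.388 km

2.39 km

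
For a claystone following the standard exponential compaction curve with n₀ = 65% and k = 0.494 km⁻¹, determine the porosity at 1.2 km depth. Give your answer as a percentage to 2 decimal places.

n = n₀·exp(−k·d) = 0.65 × exp(−0.494 × 1.2) = 0.65 × exp(−0.5928)
  = 0.65 × 0.5528 = 0.3593

35.93%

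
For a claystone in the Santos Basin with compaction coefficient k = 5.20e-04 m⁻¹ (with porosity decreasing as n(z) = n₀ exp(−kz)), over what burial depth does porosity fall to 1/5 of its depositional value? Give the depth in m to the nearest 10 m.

3100 m

Working in km (1 km = 1000 m; k in km⁻¹ = k in m⁻¹ × 1000):
n/n₀ = 1/5 ⇒ exp(−k·z) = 1/5 ⇒ z = ln(5) / k
z = 1.6094 / 0.52 = 3.095 km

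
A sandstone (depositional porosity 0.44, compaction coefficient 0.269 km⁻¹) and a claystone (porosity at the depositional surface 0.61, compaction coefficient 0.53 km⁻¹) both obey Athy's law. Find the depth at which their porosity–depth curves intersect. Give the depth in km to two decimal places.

1.25 km

Set n₀ₐ e^(−βₐZ) = n₀ᵦ e^(−βᵦZ) ⇒ ln(n₀ₐ/n₀ᵦ) = (βₐ − βᵦ)·Z
Z = ln(0.44/0.61) / (0.269 − 0.53) = -0.3267 / -0.261 = 1.252 km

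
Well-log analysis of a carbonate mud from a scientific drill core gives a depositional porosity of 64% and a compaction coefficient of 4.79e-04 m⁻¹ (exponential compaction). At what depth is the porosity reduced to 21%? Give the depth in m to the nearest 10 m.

2330 m

Working in km (1 km = 1000 m; β in km⁻¹ = β in m⁻¹ × 1000):
Invert Athy's law: d = ln(φ₀/φ) / β
d = ln(0.64/0.21) / 0.479 = ln(3.048) / 0.479 = 1.1144 / 0.479 = 2.326 km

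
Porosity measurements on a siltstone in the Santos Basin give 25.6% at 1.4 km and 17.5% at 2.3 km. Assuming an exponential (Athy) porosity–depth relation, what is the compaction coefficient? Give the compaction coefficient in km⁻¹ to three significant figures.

0.423 km⁻¹

Athy: n(z) = n₀ e^(−βz) ⇒ n₁/n₂ = e^{β(z₂−z₁)} ⇒ β = ln(n₁/n₂)/(z₂−z₁)
β = ln(0.256/0.175) / (2.3 − 1.4) = ln(1.463) / 0.9 = 0.3804 / 0.9 = 0.4227 km⁻¹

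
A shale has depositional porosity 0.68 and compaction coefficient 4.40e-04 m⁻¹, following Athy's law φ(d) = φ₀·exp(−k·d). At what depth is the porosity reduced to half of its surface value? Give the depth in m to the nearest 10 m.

Working in km (1 km = 1000 m; k in km⁻¹ = k in m⁻¹ × 1000):
φ/φ₀ = 1/2 ⇒ exp(−k·d) = 1/2 ⇒ d = ln(2) / k
d = 0.6931 / 0.44 = 1.575 km

1580 m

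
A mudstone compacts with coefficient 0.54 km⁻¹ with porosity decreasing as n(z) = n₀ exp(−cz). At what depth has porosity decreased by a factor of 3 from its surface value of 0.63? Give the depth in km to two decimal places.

n/n₀ = 1/3 ⇒ exp(−c·z) = 1/3 ⇒ z = ln(3) / c
z = 1.0986 / 0.54 = 2.034 km

2.03 km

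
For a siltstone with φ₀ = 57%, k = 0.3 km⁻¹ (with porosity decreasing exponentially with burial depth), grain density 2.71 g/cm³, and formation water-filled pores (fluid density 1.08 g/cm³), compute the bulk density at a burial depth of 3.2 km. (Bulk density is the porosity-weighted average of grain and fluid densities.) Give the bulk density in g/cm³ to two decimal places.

2.35 g/cm³

Porosity at depth: φ = 0.57·exp(−0.3×3.2) = 0.57×0.3829 = 0.2182
Bulk density: ρ_b = (1−φ)ρ_g + φ·ρ_f = 0.7818×2.71 + 0.2182×1.08
       = 2.119 + 0.236 = 2.354 g/cm³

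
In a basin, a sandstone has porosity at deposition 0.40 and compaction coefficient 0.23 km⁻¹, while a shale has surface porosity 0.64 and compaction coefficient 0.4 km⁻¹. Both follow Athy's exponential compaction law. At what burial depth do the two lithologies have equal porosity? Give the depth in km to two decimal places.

2.76 km

Set n₀ₐ e^(−kₐz) = n₀ᵦ e^(−kᵦz) ⇒ ln(n₀ₐ/n₀ᵦ) = (kₐ − kᵦ)·z
z = ln(0.4/0.64) / (0.23 − 0.4) = -0.4700 / -0.17 = 2.765 km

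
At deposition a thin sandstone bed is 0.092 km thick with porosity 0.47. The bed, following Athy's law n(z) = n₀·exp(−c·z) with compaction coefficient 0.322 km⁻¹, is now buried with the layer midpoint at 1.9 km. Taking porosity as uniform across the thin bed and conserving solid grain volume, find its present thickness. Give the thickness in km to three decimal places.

0.065 km

Porosity at 1.9 km: n = 0.47·exp(−0.322×1.9) = 0.2549
Solid-volume conservation: h(1−n) = h₀(1−n₀) ⇒ h = h₀·(1−n₀)/(1−n)
h = 0.092 × (1 − 0.47)/(1 − 0.2549) = 0.092 × 0.7113 = 0.0654 km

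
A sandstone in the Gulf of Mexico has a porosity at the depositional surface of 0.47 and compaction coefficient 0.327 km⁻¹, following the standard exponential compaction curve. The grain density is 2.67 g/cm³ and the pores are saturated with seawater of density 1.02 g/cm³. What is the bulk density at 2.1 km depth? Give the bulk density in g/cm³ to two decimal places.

Porosity at depth: φ = 0.47·exp(−0.327×2.1) = 0.47×0.5032 = 0.2365
Bulk density: ρ_b = (1−φ)ρ_g + φ·ρ_f = 0.7635×2.67 + 0.2365×1.02
       = 2.038 + 0.241 = 2.280 g/cm³

2.28 g/cm³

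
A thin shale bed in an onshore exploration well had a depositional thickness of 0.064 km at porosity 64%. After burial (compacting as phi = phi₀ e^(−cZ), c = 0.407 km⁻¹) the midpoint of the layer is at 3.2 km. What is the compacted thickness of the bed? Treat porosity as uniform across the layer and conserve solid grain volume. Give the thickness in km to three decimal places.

0.028 km

Porosity at 3.2 km: phi = 0.64·exp(−0.407×3.2) = 0.1740
Solid-volume conservation: h(1−phi) = h₀(1−phi₀) ⇒ h = h₀·(1−phi₀)/(1−phi)
h = 0.064 × (1 − 0.64)/(1 − 0.1740) = 0.064 × 0.4358 = 0.0279 km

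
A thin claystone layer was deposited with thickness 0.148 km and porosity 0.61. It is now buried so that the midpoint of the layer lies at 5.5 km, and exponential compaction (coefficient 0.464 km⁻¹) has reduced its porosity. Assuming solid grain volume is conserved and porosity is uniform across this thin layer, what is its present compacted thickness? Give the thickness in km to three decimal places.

Porosity at 5.5 km: phi = 0.61·exp(−0.464×5.5) = 0.0475
Solid-volume conservation: h(1−phi) = h₀(1−phi₀) ⇒ h = h₀·(1−phi₀)/(1−phi)
h = 0.148 × (1 − 0.61)/(1 − 0.0475) = 0.148 × 0.4095 = 0.0606 km

0.061 km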